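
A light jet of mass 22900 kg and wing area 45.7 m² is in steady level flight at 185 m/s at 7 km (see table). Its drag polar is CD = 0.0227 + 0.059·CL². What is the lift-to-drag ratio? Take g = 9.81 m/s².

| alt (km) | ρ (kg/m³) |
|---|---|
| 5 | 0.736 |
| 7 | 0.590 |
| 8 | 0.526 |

L/D = 13.3

At 7 km, from the table: ρ = 0.590 kg/m³.
In steady level flight, lift balances weight: W = mg = 22900 × 9.81 = 2.2465×10^5 N.
Dynamic pressure q = 0.5 × 0.59 × 185² = 10100 Pa.
CL = W/(q·S) = 2.2465×10^5 / (10100 × 45.7) = 0.4869.
CD = 0.0227 + 0.059 × 0.4869² = 0.03669.
L/D = CL/CD = 0.4869 / 0.03669 = 13.3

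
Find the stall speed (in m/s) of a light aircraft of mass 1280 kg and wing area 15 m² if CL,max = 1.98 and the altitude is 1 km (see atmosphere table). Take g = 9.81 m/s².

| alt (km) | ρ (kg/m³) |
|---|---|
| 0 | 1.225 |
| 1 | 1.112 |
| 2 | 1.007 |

At 1 km, from the table: ρ = 1.112 kg/m³.
Stall occurs when L = W at CL,max. W = mg = 1280 × 9.81 = 12560 N.
V_stall = √(2W/(ρ·S·CL,max)) = √(2 × 12560 / (1.112 × 15 × 1.98))
V_stall = √760.4 = 27.6 m/s

V_stall = 27.6 m/s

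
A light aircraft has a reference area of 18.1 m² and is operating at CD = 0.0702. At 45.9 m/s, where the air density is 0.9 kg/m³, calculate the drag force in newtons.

D = 1200 N

Dynamic pressure q = ½ρv² = ½ × 0.9 × 45.9² = 948.1 Pa.
D = q·S·CD = 948.1 × 18.1 × 0.0702 = 1200 N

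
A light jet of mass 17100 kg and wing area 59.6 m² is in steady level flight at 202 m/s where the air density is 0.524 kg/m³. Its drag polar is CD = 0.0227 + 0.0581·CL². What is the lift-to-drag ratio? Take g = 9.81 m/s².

Level flight ⇒ L = W = m·g = 17100 × 9.81 = 1.6775×10^5 N.
q = ½ρv² = ½ × 0.524 × 202² = 10690 Pa.
CL = W/(q·S) = 1.6775×10^5 / (10690 × 59.6) = 0.2633.
CD = 0.0227 + 0.0581 × 0.2633² = 0.02673.
L/D = CL/CD = 0.2633 / 0.02673 = 9.85

L/D = 9.85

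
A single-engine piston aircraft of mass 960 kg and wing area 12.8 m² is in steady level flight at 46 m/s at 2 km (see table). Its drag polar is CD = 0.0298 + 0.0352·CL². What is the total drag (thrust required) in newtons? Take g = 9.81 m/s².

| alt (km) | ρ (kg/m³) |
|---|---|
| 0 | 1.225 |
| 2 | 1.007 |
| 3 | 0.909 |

At 2 km, from the table: ρ = 1.007 kg/m³.
In steady level flight, lift balances weight: W = mg = 960 × 9.81 = 9417.6 N.
Dynamic pressure q = 0.5 × 1.007 × 46² = 1065 Pa.
Required CL = L/(qS) = 9417.6/(1065·12.8) = 0.6906.
CD = 0.0298 + 0.0352 × 0.6906² = 0.04659.
D = q·S·CD = 1065 × 12.8 × 0.04659 = 635.3 N

D = 635 N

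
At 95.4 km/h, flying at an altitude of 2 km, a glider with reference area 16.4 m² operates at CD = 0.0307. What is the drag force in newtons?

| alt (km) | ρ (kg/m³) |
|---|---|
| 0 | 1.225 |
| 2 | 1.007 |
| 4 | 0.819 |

D = 178 N

At 2 km, from the table: ρ = 1.007 kg/m³.
Convert speed: v = 95.4 km/h ÷ 3.6 = 26.5 m/s.
D = ½ρv²S·CD = ½ × 1.007 × 26.5² × 16.4 × 0.0307 = 178 N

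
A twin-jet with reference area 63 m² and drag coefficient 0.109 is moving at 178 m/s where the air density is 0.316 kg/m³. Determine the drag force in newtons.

D = 34400 N

D = ½ρv²S·CD = ½ × 0.316 × 178² × 63 × 0.109 = 34400 N ≈ 34.4 kN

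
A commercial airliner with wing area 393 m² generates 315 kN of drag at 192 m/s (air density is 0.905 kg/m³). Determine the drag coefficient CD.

From D = ½ρv²S·CD, rearranging gives CD = 2D/(ρv²S).
CD = 2 × 3.15×10^5 / (0.905 × 192² × 393) = 0.0481

CD = 0.0481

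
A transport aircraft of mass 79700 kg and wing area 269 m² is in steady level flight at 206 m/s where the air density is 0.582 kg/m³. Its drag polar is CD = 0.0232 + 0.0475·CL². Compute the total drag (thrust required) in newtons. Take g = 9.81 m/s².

Level flight ⇒ L = W = m·g = 79700 × 9.81 = 7.8186×10^5 N.
Dynamic pressure q = 0.5 × 0.582 × 206² = 12350 Pa.
CL = 2W/(ρv²S) = 2×7.8186×10^5/(0.582×206²×269) = 0.2354.
CD = 0.0232 + 0.0475 × 0.2354² = 0.02583.
D = q·S·CD = 12350 × 269 × 0.02583 = 85810 N

D = 85800 N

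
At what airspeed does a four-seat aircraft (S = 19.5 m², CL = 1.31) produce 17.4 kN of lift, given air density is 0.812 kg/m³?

L = ½ρv²S·CL ⇒ v = √(2L/(ρ·S·CL))
v = √(2 × 17400 / (0.812 × 19.5 × 1.31)) = √1678 = 41 m/s

v = 41 m/s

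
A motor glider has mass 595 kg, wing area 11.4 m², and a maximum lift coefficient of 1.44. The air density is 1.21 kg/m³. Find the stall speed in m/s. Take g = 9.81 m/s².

At stall, lift equals weight: L = W = m·g = 595 × 9.81 = 5837 N.
From L = ½ρV²S·CL,max = W: V_stall = √(2W/(ρSCL,max)) = √(2·5837/(1.21·11.4·1.44))
V_stall = √587.7 = 24.2 m/s

V_stall = 24.2 m/s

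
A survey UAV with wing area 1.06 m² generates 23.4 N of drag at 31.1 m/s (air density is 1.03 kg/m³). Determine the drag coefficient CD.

CD = 0.0443

From D = ½ρv²S·CD, rearranging gives CD = 2D/(ρv²S).
CD = 2 × 23.4 / (1.03 × 31.1² × 1.06) = 0.0443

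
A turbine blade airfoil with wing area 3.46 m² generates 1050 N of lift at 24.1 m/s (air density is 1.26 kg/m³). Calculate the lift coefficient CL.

CL = 0.829

From L = ½ρv²S·CL, rearranging gives CL = 2L/(ρv²S).
CL = 2 × 1050 / (1.26 × 24.1² × 3.46) = 0.829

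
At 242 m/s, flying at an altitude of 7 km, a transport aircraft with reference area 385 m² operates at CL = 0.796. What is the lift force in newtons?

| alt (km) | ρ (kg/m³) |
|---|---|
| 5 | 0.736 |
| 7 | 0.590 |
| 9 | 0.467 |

At 7 km, from the table: ρ = 0.590 kg/m³.
Dynamic pressure q = ½ρv² = ½ × 0.59 × 242² = 17280 Pa.
L = q·S·CL = 17280 × 385 × 0.796 = 5.29×10^6 N ≈ 5290 kN

L = 5.29×10^6 N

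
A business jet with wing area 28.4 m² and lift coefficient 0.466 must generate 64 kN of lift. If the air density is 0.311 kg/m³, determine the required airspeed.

L = ½ρv²S·CL ⇒ v = √(2L/(ρ·S·CL))
v = √(2 × 64000 / (0.311 × 28.4 × 0.466)) = √31100 = 176 m/s

v = 176 m/s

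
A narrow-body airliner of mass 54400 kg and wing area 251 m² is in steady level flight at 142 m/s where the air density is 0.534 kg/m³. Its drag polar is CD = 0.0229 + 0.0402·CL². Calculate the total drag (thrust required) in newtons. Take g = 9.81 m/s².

D = 39400 N

In steady level flight, lift balances weight: W = mg = 54400 × 9.81 = 5.3366×10^5 N.
q = ½ρv² = ½ × 0.534 × 142² = 5384 Pa.
CL = 2W/(ρv²S) = 2×5.3366×10^5/(0.534×142²×251) = 0.3949.
CD = 0.0229 + 0.0402 × 0.3949² = 0.02917.
D = q·S·CD = 5384 × 251 × 0.02917 = 39420 N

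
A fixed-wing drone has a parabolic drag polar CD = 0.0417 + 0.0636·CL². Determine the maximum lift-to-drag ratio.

For CD = CD0 + K·CL², (L/D)max occurs at CL* = √(CD0/K) and equals 1/(2√(K·CD0)).
(L/D)max = 1/(2√(0.0636 × 0.0417)) = 1/(2 × 0.0515) = 9.71

(L/D)max = 9.71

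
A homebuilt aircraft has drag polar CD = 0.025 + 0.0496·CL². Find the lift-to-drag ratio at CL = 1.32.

L/D = 11.8

CD = 0.025 + 0.0496 × 1.32² = 0.1114
L/D = CL/CD = 1.32 / 0.1114 = 11.8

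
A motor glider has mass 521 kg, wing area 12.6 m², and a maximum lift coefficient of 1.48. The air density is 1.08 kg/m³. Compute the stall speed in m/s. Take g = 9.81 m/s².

V_stall = 22.5 m/s

Weight W = mg = 521 × 9.81 = 5111 N.
V_stall = √(2W/(ρ·S·CL,max)) = √(2 × 5111 / (1.08 × 12.6 × 1.48))
V_stall = √507.6 = 22.5 m/s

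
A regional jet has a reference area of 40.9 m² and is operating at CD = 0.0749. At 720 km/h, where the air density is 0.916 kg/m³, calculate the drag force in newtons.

D = 56100 N

Convert speed: v = 720 km/h ÷ 3.6 = 200 m/s.
D = ½ρv²S·CD = ½ × 0.916 × 200² × 40.9 × 0.0749 = 56100 N ≈ 56.1 kN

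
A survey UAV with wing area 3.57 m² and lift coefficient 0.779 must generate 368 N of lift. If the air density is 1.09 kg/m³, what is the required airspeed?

L = ½ρv²S·CL ⇒ v = √(2L/(ρ·S·CL))
v = √(2 × 368 / (1.09 × 3.57 × 0.779)) = √242.8 = 15.6 m/s

v = 15.6 m/s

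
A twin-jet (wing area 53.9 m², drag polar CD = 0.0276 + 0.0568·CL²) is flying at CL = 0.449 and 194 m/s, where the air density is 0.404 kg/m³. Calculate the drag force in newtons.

CD = 0.0276 + 0.0568 × 0.449² = 0.03905
D = ½ρv²S·CD = ½ × 0.404 × 194² × 53.9 × 0.03905 = 16000 N

D = 16000 N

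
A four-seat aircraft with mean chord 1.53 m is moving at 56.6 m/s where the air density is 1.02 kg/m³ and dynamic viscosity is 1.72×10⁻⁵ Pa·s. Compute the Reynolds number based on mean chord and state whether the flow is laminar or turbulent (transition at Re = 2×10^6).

Re = ρ·v·c/μ = 1.02 × 56.6 × 1.53 / (1.72×10⁻⁵) = 5.14×10^6
Since 5.14×10^6 > 2×10^6, the flow is turbulent.

Re = 5.14×10^6 (turbulent)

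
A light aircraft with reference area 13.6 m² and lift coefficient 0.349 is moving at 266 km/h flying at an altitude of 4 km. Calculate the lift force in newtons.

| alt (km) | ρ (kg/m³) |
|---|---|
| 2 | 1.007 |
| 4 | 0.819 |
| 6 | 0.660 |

L = 10600 N

At 4 km, from the table: ρ = 0.819 kg/m³.
Convert speed: v = 266 km/h ÷ 3.6 = 73.89 m/s.
L = ½ρv²S·CL = ½ × 0.819 × 73.89² × 13.6 × 0.349 = 10600 N ≈ 10.6 kN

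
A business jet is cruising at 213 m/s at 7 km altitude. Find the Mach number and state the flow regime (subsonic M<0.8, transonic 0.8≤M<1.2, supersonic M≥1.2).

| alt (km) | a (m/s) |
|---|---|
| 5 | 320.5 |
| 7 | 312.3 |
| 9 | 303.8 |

At 7 km, from the table: a = 312.3 m/s.
M = v/a = 213 / 312.3 = 0.682
M = 0.682 → subsonic.

M = 0.682 (subsonic)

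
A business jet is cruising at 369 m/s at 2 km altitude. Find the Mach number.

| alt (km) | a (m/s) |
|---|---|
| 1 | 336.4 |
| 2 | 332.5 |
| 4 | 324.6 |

M = 1.11

At 2 km, from the table: a = 332.5 m/s.
M = v/a = 369 / 332.5 = 1.11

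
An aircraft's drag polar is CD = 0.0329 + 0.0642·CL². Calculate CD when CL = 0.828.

CD = 0.0329 + 0.0642 × 0.828² = 0.0329 + 0.04401 = 0.0769

CD = 0.0769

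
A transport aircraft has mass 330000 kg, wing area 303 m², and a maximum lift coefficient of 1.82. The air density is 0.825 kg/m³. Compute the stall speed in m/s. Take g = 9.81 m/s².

V_stall = 119 m/s

At stall, lift equals weight: L = W = m·g = 330000 × 9.81 = 3.237×10^6 N.
V_stall = √(2W/(ρ·S·CL,max)) = √(2 × 3.237×10^6 / (0.825 × 303 × 1.82))
V_stall = √14230 = 119 m/s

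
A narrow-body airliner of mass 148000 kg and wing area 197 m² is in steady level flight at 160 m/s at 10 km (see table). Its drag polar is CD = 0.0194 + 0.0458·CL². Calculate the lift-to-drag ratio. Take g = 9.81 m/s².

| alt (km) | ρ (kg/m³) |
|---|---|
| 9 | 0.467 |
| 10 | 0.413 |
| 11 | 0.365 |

At 10 km, from the table: ρ = 0.413 kg/m³.
Level flight ⇒ L = W = m·g = 148000 × 9.81 = 1.4519×10^6 N.
q = ½ρv² = ½ × 0.413 × 160² = 5286 Pa.
CL = W/(q·S) = 1.4519×10^6 / (5286 × 197) = 1.394.
CD = 0.0194 + 0.0458 × 1.394² = 0.1084.
L/D = CL/CD = 1.394 / 0.1084 = 12.9

L/D = 12.9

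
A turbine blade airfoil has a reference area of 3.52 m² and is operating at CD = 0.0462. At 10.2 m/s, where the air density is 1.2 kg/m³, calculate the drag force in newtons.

D = ½ρv²S·CD = ½ × 1.2 × 10.2² × 3.52 × 0.0462 = 10.2 N

D = 10.2 N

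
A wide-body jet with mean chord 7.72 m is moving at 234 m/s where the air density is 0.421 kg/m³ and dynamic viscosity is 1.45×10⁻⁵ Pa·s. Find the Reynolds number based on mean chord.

Re = ρ·v·c/μ = 0.421 × 234 × 7.72 / (1.45×10⁻⁵) = 5.25×10^7

Re = 5.25×10^7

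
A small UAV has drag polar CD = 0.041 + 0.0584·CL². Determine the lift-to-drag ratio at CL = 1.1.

CD = 0.041 + 0.0584 × 1.1² = 0.1117
L/D = CL/CD = 1.1 / 0.1117 = 9.85

L/D = 9.85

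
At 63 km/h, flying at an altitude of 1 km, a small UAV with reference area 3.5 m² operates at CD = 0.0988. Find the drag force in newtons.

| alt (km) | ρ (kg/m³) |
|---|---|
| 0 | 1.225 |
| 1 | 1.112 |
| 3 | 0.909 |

At 1 km, from the table: ρ = 1.112 kg/m³.
Convert speed: v = 63 km/h ÷ 3.6 = 17.5 m/s.
Dynamic pressure q = ½ρv² = ½ × 1.112 × 17.5² = 170.3 Pa.
D = q·S·CD = 170.3 × 3.5 × 0.0988 = 58.9 N

D = 58.9 N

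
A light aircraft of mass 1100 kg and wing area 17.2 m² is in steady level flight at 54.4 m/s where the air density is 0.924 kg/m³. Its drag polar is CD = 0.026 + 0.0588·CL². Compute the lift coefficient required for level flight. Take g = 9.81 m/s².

CL = 0.459

In steady level flight, lift balances weight: W = mg = 1100 × 9.81 = 10791 N.
Dynamic pressure q = 0.5 × 0.924 × 54.4² = 1367 Pa.
Required CL = L/(qS) = 10791/(1367·17.2) = 0.4589.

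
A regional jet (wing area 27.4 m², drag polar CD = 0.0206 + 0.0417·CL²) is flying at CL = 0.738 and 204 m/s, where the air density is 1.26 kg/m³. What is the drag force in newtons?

CD = 0.0206 + 0.0417 × 0.738² = 0.04331
D = ½ρv²S·CD = ½ × 1.26 × 204² × 27.4 × 0.04331 = 31100 N

D = 31100 N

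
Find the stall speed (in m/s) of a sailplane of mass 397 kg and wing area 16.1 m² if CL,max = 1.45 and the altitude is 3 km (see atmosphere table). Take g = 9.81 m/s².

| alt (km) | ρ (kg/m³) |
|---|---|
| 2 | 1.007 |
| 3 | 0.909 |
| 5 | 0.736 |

At 3 km, from the table: ρ = 0.909 kg/m³.
At stall, lift equals weight: L = W = m·g = 397 × 9.81 = 3895 N.
V_stall = √(2W/(ρ·S·CL,max)) = √(2 × 3895 / (0.909 × 16.1 × 1.45))
V_stall = √367.1 = 19.2 m/s

V_stall = 19.2 m/s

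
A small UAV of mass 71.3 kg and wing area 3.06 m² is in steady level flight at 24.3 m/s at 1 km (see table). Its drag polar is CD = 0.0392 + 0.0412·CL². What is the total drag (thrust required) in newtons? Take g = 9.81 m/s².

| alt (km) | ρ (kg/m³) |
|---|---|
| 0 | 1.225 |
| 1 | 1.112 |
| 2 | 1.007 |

D = 59.4 N

At 1 km, from the table: ρ = 1.112 kg/m³.
In steady level flight, lift balances weight: W = mg = 71.3 × 9.81 = 699.45 N.
Dynamic pressure q = 0.5 × 1.112 × 24.3² = 328.3 Pa.
CL = 2W/(ρv²S) = 2×699.45/(1.112×24.3²×3.06) = 0.6962.
CD = 0.0392 + 0.0412 × 0.6962² = 0.05917.
D = q·S·CD = 328.3 × 3.06 × 0.05917 = 59.45 N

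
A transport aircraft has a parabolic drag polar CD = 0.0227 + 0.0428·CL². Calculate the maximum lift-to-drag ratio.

For CD = CD0 + K·CL², (L/D)max occurs at CL* = √(CD0/K) and equals 1/(2√(K·CD0)).
(L/D)max = 1/(2√(0.0428 × 0.0227)) = 1/(2 × 0.03117) = 16

(L/D)max = 16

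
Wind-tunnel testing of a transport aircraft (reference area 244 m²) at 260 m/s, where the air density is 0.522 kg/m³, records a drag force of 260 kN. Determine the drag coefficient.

From D = ½ρv²S·CD, rearranging gives CD = 2D/(ρv²S).
CD = 2 × 2.6×10^5 / (0.522 × 260² × 244) = 0.0604

CD = 0.0604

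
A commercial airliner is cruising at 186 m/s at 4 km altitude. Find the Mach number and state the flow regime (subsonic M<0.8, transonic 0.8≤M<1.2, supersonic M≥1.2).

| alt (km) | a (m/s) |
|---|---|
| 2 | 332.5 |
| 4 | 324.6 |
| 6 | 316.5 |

At 4 km, from the table: a = 324.6 m/s.
M = v/a = 186 / 324.6 = 0.573
M = 0.573 → subsonic.

M = 0.573 (subsonic)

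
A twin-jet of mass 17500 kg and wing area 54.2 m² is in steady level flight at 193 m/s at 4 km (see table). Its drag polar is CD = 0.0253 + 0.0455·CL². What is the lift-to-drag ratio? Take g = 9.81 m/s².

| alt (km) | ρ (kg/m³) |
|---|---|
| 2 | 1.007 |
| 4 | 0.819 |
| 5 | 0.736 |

At 4 km, from the table: ρ = 0.819 kg/m³.
Level flight ⇒ L = W = m·g = 17500 × 9.81 = 1.7168×10^5 N.
Dynamic pressure q = 0.5 × 0.819 × 193² = 15250 Pa.
CL = W/(q·S) = 1.7168×10^5 / (15250 × 54.2) = 0.2077.
CD = 0.0253 + 0.0455 × 0.2077² = 0.02726.
L/D = CL/CD = 0.2077 / 0.02726 = 7.62

L/D = 7.62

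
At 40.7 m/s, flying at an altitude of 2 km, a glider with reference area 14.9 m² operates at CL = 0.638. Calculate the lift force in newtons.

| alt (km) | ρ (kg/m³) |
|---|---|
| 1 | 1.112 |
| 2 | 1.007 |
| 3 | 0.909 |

At 2 km, from the table: ρ = 1.007 kg/m³.
L = ½ρv²S·CL = ½ × 1.007 × 40.7² × 14.9 × 0.638 = 7930 N ≈ 7.93 kN

L = 7930 N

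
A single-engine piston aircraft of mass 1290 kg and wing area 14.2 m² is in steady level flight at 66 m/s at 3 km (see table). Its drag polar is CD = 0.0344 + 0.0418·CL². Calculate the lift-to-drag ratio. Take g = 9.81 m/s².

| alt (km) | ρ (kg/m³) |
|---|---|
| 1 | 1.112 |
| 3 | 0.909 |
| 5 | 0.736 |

L/D = 10.5

At 3 km, from the table: ρ = 0.909 kg/m³.
In steady level flight, lift balances weight: W = mg = 1290 × 9.81 = 12655 N.
q = ½ρv² = ½ × 0.909 × 66² = 1980 Pa.
CL = W/(q·S) = 12655 / (1980 × 14.2) = 0.4501.
CD = 0.0344 + 0.0418 × 0.4501² = 0.04287.
L/D = CL/CD = 0.4501 / 0.04287 = 10.5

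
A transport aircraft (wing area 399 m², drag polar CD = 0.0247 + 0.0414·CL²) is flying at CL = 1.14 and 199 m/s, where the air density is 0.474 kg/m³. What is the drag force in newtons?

D = 2.94×10^5 N

CD = 0.0247 + 0.0414 × 1.14² = 0.0785
D = ½ρv²S·CD = ½ × 0.474 × 199² × 399 × 0.0785 = 2.94×10^5 N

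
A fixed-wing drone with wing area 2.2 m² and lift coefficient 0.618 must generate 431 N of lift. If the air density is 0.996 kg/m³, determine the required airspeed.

v = 25.2 m/s

L = ½ρv²S·CL ⇒ v = √(2L/(ρ·S·CL))
v = √(2 × 431 / (0.996 × 2.2 × 0.618)) = √636.6 = 25.2 m/s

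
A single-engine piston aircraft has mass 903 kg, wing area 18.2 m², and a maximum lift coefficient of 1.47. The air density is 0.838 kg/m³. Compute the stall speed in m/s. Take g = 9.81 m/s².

Stall occurs when L = W at CL,max. W = mg = 903 × 9.81 = 8858 N.
V_stall = √(2W/(ρ·S·CL,max)) = √(2 × 8858 / (0.838 × 18.2 × 1.47))
V_stall = √790.2 = 28.1 m/s

V_stall = 28.1 m/s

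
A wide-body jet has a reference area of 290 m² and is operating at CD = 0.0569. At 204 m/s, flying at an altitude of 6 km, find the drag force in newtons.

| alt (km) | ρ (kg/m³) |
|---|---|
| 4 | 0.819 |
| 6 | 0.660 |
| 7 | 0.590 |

D = 2.27×10^5 N

At 6 km, from the table: ρ = 0.660 kg/m³.
D = ½ρv²S·CD = ½ × 0.66 × 204² × 290 × 0.0569 = 2.27×10^5 N ≈ 227 kN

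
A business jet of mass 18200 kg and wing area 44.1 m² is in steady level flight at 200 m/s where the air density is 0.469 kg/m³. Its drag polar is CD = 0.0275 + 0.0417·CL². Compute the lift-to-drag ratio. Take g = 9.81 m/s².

L/D = 12.2

In steady level flight, lift balances weight: W = mg = 18200 × 9.81 = 1.7854×10^5 N.
q = ½ρv² = ½ × 0.469 × 200² = 9380 Pa.
Required CL = L/(qS) = 1.7854×10^5/(9380·44.1) = 0.4316.
CD = 0.0275 + 0.0417 × 0.4316² = 0.03527.
L/D = CL/CD = 0.4316 / 0.03527 = 12.2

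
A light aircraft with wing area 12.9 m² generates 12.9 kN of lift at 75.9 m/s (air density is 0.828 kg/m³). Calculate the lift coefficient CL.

From L = ½ρv²S·CL, rearranging gives CL = 2L/(ρv²S).
CL = 2 × 12900 / (0.828 × 75.9² × 12.9) = 0.419

CL = 0.419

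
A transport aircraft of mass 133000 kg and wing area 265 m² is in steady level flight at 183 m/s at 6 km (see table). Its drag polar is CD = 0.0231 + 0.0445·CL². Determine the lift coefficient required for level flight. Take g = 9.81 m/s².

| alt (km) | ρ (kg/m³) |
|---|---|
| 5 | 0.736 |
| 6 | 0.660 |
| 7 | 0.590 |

At 6 km, from the table: ρ = 0.660 kg/m³.
Level flight ⇒ L = W = m·g = 133000 × 9.81 = 1.3047×10^6 N.
q = ½ρv² = ½ × 0.66 × 183² = 11050 Pa.
CL = W/(q·S) = 1.3047×10^6 / (11050 × 265) = 0.4455.

CL = 0.446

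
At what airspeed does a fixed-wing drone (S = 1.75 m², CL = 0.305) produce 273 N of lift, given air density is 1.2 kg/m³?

L = ½ρv²S·CL ⇒ v = √(2L/(ρ·S·CL))
v = √(2 × 273 / (1.2 × 1.75 × 0.305)) = √852.5 = 29.2 m/s

v = 29.2 m/s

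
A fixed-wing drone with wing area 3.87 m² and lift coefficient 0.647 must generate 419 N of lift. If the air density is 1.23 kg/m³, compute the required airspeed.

v = 16.5 m/s

L = ½ρv²S·CL ⇒ v = √(2L/(ρ·S·CL))
v = √(2 × 419 / (1.23 × 3.87 × 0.647)) = √272.1 = 16.5 m/s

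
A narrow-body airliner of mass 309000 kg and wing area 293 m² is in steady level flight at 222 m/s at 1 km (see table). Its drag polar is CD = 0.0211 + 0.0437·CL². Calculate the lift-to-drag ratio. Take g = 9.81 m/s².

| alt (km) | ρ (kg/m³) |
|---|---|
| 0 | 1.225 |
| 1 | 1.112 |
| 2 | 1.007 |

L/D = 13.8

At 1 km, from the table: ρ = 1.112 kg/m³.
Level flight ⇒ L = W = m·g = 309000 × 9.81 = 3.0313×10^6 N.
q = ½ρv² = ½ × 1.112 × 222² = 27400 Pa.
Required CL = L/(qS) = 3.0313×10^6/(27400·293) = 0.3776.
CD = 0.0211 + 0.0437 × 0.3776² = 0.02733.
L/D = CL/CD = 0.3776 / 0.02733 = 13.8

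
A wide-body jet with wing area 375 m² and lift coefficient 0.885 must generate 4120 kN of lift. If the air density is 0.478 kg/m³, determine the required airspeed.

v = 228 m/s

L = ½ρv²S·CL ⇒ v = √(2L/(ρ·S·CL))
v = √(2 × 4.12×10^6 / (0.478 × 375 × 0.885)) = √51940 = 228 m/s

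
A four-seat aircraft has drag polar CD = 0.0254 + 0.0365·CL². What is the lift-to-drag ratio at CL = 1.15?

CD = 0.0254 + 0.0365 × 1.15² = 0.07367
L/D = CL/CD = 1.15 / 0.07367 = 15.6

L/D = 15.6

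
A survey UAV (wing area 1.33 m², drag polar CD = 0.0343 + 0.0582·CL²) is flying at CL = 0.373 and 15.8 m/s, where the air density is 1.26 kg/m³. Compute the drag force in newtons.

D = 8.87 N

CD = 0.0343 + 0.0582 × 0.373² = 0.0424
D = ½ρv²S·CD = ½ × 1.26 × 15.8² × 1.33 × 0.0424 = 8.87 N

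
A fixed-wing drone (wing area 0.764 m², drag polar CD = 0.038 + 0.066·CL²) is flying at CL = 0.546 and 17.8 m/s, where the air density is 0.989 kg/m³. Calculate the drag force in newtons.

CD = 0.038 + 0.066 × 0.546² = 0.05768
D = ½ρv²S·CD = ½ × 0.989 × 17.8² × 0.764 × 0.05768 = 6.9 N

D = 6.9 N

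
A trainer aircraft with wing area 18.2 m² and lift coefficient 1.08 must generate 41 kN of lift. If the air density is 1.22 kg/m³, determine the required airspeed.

v = 58.5 m/s

L = ½ρv²S·CL ⇒ v = √(2L/(ρ·S·CL))
v = √(2 × 41000 / (1.22 × 18.2 × 1.08)) = √3419 = 58.5 m/s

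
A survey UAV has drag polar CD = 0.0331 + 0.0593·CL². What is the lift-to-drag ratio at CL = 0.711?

L/D = 11.3

CD = 0.0331 + 0.0593 × 0.711² = 0.06308
L/D = CL/CD = 0.711 / 0.06308 = 11.3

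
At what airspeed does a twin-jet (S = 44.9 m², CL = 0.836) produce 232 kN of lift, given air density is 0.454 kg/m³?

L = ½ρv²S·CL ⇒ v = √(2L/(ρ·S·CL))
v = √(2 × 2.32×10^5 / (0.454 × 44.9 × 0.836)) = √27230 = 165 m/s

v = 165 m/s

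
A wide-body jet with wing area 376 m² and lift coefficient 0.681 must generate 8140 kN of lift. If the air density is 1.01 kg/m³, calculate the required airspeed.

L = ½ρv²S·CL ⇒ v = √(2L/(ρ·S·CL))
v = √(2 × 8.14×10^6 / (1.01 × 376 × 0.681)) = √62950 = 251 m/s

v = 251 m/s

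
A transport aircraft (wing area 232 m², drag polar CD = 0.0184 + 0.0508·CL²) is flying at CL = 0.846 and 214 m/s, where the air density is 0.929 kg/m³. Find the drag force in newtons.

CD = 0.0184 + 0.0508 × 0.846² = 0.05476
D = ½ρv²S·CD = ½ × 0.929 × 214² × 232 × 0.05476 = 2.7×10^5 N

D = 2.7×10^5 N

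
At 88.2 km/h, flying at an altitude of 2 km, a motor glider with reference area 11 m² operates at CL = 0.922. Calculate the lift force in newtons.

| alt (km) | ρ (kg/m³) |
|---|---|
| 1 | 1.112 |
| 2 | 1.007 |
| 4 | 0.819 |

L = 3070 N

At 2 km, from the table: ρ = 1.007 kg/m³.
Convert speed: v = 88.2 km/h ÷ 3.6 = 24.5 m/s.
L = ½ρv²S·CL = ½ × 1.007 × 24.5² × 11 × 0.922 = 3070 N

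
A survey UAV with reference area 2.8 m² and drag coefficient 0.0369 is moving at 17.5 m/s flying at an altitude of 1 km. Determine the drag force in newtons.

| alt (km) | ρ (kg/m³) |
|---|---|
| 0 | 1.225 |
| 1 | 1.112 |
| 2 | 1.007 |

D = 17.6 N

At 1 km, from the table: ρ = 1.112 kg/m³.
Dynamic pressure q = ½ρv² = ½ × 1.112 × 17.5² = 170.3 Pa.
D = q·S·CD = 170.3 × 2.8 × 0.0369 = 17.6 N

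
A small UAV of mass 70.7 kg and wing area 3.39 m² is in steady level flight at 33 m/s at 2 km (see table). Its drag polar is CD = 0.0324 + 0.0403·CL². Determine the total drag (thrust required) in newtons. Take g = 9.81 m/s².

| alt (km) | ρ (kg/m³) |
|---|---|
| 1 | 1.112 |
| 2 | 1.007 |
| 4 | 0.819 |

At 2 km, from the table: ρ = 1.007 kg/m³.
Level flight ⇒ L = W = m·g = 70.7 × 9.81 = 693.57 N.
Dynamic pressure q = 0.5 × 1.007 × 33² = 548.3 Pa.
CL = W/(q·S) = 693.57 / (548.3 × 3.39) = 0.3731.
CD = 0.0324 + 0.0403 × 0.3731² = 0.03801.
D = q·S·CD = 548.3 × 3.39 × 0.03801 = 70.65 N

D = 70.7 N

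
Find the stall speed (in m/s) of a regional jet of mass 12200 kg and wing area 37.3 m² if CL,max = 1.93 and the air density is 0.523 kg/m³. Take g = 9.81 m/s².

V_stall = 79.7 m/s

At stall, lift equals weight: L = W = m·g = 12200 × 9.81 = 1.197×10^5 N.
From L = ½ρV²S·CL,max = W: V_stall = √(2W/(ρSCL,max)) = √(2·1.197×10^5/(0.523·37.3·1.93))
V_stall = √6358 = 79.7 m/s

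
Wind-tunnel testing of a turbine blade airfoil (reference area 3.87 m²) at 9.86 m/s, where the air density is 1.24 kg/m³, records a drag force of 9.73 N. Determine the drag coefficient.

CD = 0.0417

From D = ½ρv²S·CD, rearranging gives CD = 2D/(ρv²S).
CD = 2 × 9.73 / (1.24 × 9.86² × 3.87) = 0.0417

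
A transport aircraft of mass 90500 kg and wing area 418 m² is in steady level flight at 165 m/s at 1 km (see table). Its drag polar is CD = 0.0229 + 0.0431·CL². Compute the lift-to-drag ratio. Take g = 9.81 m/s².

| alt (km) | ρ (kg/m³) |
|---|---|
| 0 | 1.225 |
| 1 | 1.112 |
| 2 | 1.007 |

At 1 km, from the table: ρ = 1.112 kg/m³.
Weight W = mg = 90500 × 9.81 = 8.878×10^5 N; in level flight L = W.
q = ½ρv² = ½ × 1.112 × 165² = 15140 Pa.
CL = 2W/(ρv²S) = 2×8.878×10^5/(1.112×165²×418) = 0.1403.
CD = 0.0229 + 0.0431 × 0.1403² = 0.02375.
L/D = CL/CD = 0.1403 / 0.02375 = 5.91

L/D = 5.91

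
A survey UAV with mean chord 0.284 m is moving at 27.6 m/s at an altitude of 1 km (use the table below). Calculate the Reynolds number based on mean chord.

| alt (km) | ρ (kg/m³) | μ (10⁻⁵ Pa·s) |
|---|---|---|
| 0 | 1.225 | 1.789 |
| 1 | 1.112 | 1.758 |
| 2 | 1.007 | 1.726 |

Re = 4.96×10^5

At 1 km, from the table: ρ = 1.112 kg/m³, μ = 1.758×10⁻⁵ Pa·s.
Re = ρ·v·c/μ = 1.112 × 27.6 × 0.284 / (1.758×10⁻⁵) = 4.96×10^5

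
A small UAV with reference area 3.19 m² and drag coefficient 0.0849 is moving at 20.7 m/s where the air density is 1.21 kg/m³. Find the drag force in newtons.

Dynamic pressure q = ½ρv² = ½ × 1.21 × 20.7² = 259.2 Pa.
D = q·S·CD = 259.2 × 3.19 × 0.0849 = 70.2 N

D = 70.2 N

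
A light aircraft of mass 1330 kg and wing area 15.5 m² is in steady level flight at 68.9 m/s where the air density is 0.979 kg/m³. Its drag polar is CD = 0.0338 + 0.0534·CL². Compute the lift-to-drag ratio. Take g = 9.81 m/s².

L/D = 8.88

Weight W = mg = 1330 × 9.81 = 13047 N; in level flight L = W.
q = ½ρv² = ½ × 0.979 × 68.9² = 2324 Pa.
CL = W/(q·S) = 13047 / (2324 × 15.5) = 0.3622.
CD = 0.0338 + 0.0534 × 0.3622² = 0.04081.
L/D = CL/CD = 0.3622 / 0.04081 = 8.88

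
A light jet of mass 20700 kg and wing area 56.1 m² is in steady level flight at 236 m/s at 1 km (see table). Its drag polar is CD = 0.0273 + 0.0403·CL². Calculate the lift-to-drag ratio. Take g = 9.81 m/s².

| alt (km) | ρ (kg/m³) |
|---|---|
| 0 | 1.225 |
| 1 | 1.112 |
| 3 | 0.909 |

At 1 km, from the table: ρ = 1.112 kg/m³.
In steady level flight, lift balances weight: W = mg = 20700 × 9.81 = 2.0307×10^5 N.
Dynamic pressure q = 0.5 × 1.112 × 236² = 30970 Pa.
CL = W/(q·S) = 2.0307×10^5 / (30970 × 56.1) = 0.1169.
CD = 0.0273 + 0.0403 × 0.1169² = 0.02785.
L/D = CL/CD = 0.1169 / 0.02785 = 4.2

L/D = 4.2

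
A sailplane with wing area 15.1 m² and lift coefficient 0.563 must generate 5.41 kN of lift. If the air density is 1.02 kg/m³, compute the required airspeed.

v = 35.3 m/s

L = ½ρv²S·CL ⇒ v = √(2L/(ρ·S·CL))
v = √(2 × 5410 / (1.02 × 15.1 × 0.563)) = √1248 = 35.3 m/s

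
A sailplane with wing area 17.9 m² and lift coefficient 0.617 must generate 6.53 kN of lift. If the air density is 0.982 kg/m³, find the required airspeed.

L = ½ρv²S·CL ⇒ v = √(2L/(ρ·S·CL))
v = √(2 × 6530 / (0.982 × 17.9 × 0.617)) = √1204 = 34.7 m/s

v = 34.7 m/s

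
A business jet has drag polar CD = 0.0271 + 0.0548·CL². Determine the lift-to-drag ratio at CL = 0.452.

CD = 0.0271 + 0.0548 × 0.452² = 0.0383
L/D = CL/CD = 0.452 / 0.0383 = 11.8

L/D = 11.8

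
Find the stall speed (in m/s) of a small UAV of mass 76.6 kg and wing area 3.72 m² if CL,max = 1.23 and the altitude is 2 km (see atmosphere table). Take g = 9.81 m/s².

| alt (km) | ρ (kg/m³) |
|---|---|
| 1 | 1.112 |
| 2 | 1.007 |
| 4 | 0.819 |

At 2 km, from the table: ρ = 1.007 kg/m³.
Weight W = mg = 76.6 × 9.81 = 751.4 N.
From L = ½ρV²S·CL,max = W: V_stall = √(2W/(ρSCL,max)) = √(2·751.4/(1.007·3.72·1.23))
V_stall = √326.2 = 18.1 m/s

V_stall = 18.1 m/s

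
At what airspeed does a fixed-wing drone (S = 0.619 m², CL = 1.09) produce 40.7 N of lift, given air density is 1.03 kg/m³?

L = ½ρv²S·CL ⇒ v = √(2L/(ρ·S·CL))
v = √(2 × 40.7 / (1.03 × 0.619 × 1.09)) = √117.1 = 10.8 m/s

v = 10.8 m/s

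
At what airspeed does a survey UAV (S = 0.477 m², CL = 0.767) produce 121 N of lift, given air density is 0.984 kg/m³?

v = 25.9 m/s

L = ½ρv²S·CL ⇒ v = √(2L/(ρ·S·CL))
v = √(2 × 121 / (0.984 × 0.477 × 0.767)) = √672.2 = 25.9 m/s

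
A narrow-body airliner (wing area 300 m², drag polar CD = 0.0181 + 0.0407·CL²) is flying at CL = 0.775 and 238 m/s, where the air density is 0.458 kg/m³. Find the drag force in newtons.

CD = 0.0181 + 0.0407 × 0.775² = 0.04255
D = ½ρv²S·CD = ½ × 0.458 × 238² × 300 × 0.04255 = 1.66×10^5 N

D = 1.66×10^5 N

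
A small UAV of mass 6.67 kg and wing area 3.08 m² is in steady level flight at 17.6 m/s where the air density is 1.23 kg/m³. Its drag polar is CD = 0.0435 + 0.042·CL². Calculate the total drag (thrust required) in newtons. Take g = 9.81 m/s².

D = 25.8 N

Weight W = mg = 6.67 × 9.81 = 65.433 N; in level flight L = W.
Dynamic pressure q = 0.5 × 1.23 × 17.6² = 190.5 Pa.
CL = 2W/(ρv²S) = 2×65.433/(1.23×17.6²×3.08) = 0.1115.
CD = 0.0435 + 0.042 × 0.1115² = 0.04402.
D = q·S·CD = 190.5 × 3.08 × 0.04402 = 25.83 N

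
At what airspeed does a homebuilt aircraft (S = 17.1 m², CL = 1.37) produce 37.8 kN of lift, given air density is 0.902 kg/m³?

L = ½ρv²S·CL ⇒ v = √(2L/(ρ·S·CL))
v = √(2 × 37800 / (0.902 × 17.1 × 1.37)) = √3578 = 59.8 m/s

v = 59.8 m/s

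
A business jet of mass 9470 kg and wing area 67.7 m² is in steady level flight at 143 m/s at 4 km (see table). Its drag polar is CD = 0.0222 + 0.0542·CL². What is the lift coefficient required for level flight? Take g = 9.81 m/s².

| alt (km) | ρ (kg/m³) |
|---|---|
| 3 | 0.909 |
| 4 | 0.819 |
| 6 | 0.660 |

At 4 km, from the table: ρ = 0.819 kg/m³.
In steady level flight, lift balances weight: W = mg = 9470 × 9.81 = 92901 N.
Dynamic pressure q = 0.5 × 0.819 × 143² = 8374 Pa.
CL = W/(q·S) = 92901 / (8374 × 67.7) = 0.1639.

CL = 0.164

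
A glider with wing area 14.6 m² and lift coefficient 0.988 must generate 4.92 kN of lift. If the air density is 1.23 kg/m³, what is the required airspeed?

v = 23.5 m/s

L = ½ρv²S·CL ⇒ v = √(2L/(ρ·S·CL))
v = √(2 × 4920 / (1.23 × 14.6 × 0.988)) = √554.6 = 23.5 m/s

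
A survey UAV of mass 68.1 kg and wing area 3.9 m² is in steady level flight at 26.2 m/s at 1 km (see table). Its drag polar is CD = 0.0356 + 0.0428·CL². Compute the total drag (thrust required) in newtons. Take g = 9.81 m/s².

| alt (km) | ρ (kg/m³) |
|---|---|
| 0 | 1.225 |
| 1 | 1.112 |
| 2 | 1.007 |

D = 65.8 N

At 1 km, from the table: ρ = 1.112 kg/m³.
Level flight ⇒ L = W = m·g = 68.1 × 9.81 = 668.06 N.
Dynamic pressure q = 0.5 × 1.112 × 26.2² = 381.7 Pa.
CL = W/(q·S) = 668.06 / (381.7 × 3.9) = 0.4488.
CD = 0.0356 + 0.0428 × 0.4488² = 0.04422.
D = q·S·CD = 381.7 × 3.9 × 0.04422 = 65.82 N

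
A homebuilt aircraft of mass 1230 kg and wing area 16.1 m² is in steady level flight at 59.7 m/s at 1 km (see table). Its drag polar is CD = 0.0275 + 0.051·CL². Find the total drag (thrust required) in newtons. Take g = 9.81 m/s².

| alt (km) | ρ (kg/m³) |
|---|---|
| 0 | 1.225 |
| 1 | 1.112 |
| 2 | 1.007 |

D = 1110 N

At 1 km, from the table: ρ = 1.112 kg/m³.
Level flight ⇒ L = W = m·g = 1230 × 9.81 = 12066 N.
q = ½ρv² = ½ × 1.112 × 59.7² = 1982 Pa.
CL = W/(q·S) = 12066 / (1982 × 16.1) = 0.3782.
CD = 0.0275 + 0.051 × 0.3782² = 0.03479.
D = q·S·CD = 1982 × 16.1 × 0.03479 = 1110 N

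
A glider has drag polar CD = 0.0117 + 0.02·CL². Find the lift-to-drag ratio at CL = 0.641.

CD = 0.0117 + 0.02 × 0.641² = 0.01992
L/D = CL/CD = 0.641 / 0.01992 = 32.2

L/D = 32.2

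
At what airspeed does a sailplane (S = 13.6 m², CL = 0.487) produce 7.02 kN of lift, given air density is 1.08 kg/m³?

L = ½ρv²S·CL ⇒ v = √(2L/(ρ·S·CL))
v = √(2 × 7020 / (1.08 × 13.6 × 0.487)) = √1963 = 44.3 m/s

v = 44.3 m/s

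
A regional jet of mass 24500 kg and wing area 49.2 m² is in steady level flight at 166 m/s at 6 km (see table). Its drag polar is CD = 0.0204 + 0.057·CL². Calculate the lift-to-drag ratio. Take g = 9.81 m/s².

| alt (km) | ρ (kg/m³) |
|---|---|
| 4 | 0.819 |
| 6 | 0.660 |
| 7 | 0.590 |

L/D = 14.6

At 6 km, from the table: ρ = 0.660 kg/m³.
Level flight ⇒ L = W = m·g = 24500 × 9.81 = 2.4034×10^5 N.
Dynamic pressure q = 0.5 × 0.66 × 166² = 9093 Pa.
CL = 2W/(ρv²S) = 2×2.4034×10^5/(0.66×166²×49.2) = 0.5372.
CD = 0.0204 + 0.057 × 0.5372² = 0.03685.
L/D = CL/CD = 0.5372 / 0.03685 = 14.6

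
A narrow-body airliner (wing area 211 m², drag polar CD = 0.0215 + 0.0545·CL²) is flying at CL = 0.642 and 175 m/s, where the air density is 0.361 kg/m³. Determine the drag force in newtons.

D = 51300 N

CD = 0.0215 + 0.0545 × 0.642² = 0.04396
D = ½ρv²S·CD = ½ × 0.361 × 175² × 211 × 0.04396 = 51300 N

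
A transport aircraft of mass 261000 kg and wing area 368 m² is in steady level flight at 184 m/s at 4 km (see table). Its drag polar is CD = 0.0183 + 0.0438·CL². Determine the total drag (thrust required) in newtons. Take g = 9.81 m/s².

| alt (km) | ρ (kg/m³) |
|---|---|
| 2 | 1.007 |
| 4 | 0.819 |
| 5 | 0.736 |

At 4 km, from the table: ρ = 0.819 kg/m³.
In steady level flight, lift balances weight: W = mg = 261000 × 9.81 = 2.5604×10^6 N.
q = ½ρv² = ½ × 0.819 × 184² = 13860 Pa.
Required CL = L/(qS) = 2.5604×10^6/(13860·368) = 0.5018.
CD = 0.0183 + 0.0438 × 0.5018² = 0.02933.
D = q·S·CD = 13860 × 368 × 0.02933 = 1.496×10^5 N

D = 1.5×10^5 N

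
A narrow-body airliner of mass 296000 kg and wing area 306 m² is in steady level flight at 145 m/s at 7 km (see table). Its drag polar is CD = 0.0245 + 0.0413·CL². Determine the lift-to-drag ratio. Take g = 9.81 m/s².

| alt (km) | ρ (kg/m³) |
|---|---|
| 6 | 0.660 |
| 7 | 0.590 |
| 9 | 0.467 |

L/D = 12.6

At 7 km, from the table: ρ = 0.590 kg/m³.
In steady level flight, lift balances weight: W = mg = 296000 × 9.81 = 2.9038×10^6 N.
Dynamic pressure q = 0.5 × 0.59 × 145² = 6202 Pa.
Required CL = L/(qS) = 2.9038×10^6/(6202·306) = 1.53.
CD = 0.0245 + 0.0413 × 1.53² = 0.1212.
L/D = CL/CD = 1.53 / 0.1212 = 12.6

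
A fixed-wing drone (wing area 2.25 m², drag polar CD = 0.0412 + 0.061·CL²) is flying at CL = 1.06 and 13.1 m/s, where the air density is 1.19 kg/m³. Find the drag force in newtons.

CD = 0.0412 + 0.061 × 1.06² = 0.1097
D = ½ρv²S·CD = ½ × 1.19 × 13.1² × 2.25 × 0.1097 = 25.2 N

D = 25.2 N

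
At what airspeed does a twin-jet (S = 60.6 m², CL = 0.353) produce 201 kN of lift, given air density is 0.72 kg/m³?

v = 162 m/s

L = ½ρv²S·CL ⇒ v = √(2L/(ρ·S·CL))
v = √(2 × 2.01×10^5 / (0.72 × 60.6 × 0.353)) = √26100 = 162 m/s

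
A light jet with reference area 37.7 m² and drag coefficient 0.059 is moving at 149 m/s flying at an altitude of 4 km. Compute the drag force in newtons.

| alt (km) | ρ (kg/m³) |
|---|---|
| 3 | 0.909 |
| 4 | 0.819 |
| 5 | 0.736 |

At 4 km, from the table: ρ = 0.819 kg/m³.
D = ½ρv²S·CD = ½ × 0.819 × 149² × 37.7 × 0.059 = 20200 N ≈ 20.2 kN

D = 20200 N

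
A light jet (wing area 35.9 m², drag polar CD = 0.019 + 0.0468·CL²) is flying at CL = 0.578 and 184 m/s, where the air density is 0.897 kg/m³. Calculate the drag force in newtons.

CD = 0.019 + 0.0468 × 0.578² = 0.03464
D = ½ρv²S·CD = ½ × 0.897 × 184² × 35.9 × 0.03464 = 18900 N

D = 18900 N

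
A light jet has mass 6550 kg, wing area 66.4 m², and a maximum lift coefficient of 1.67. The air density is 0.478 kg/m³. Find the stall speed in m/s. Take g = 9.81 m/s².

Weight W = mg = 6550 × 9.81 = 64260 N.
V_stall = √(2W/(ρ·S·CL,max)) = √(2 × 64260 / (0.478 × 66.4 × 1.67))
V_stall = √2425 = 49.2 m/s

V_stall = 49.2 m/s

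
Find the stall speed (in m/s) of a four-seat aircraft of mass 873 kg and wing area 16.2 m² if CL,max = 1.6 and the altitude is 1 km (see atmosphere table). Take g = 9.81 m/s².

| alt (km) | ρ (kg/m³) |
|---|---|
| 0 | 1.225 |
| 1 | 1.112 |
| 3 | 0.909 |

V_stall = 24.4 m/s

At 1 km, from the table: ρ = 1.112 kg/m³.
Weight W = mg = 873 × 9.81 = 8564 N.
V_stall = √(2W/(ρ·S·CL,max)) = √(2 × 8564 / (1.112 × 16.2 × 1.6))
V_stall = √594.3 = 24.4 m/s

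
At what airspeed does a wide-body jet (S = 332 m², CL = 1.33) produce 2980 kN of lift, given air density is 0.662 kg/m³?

L = ½ρv²S·CL ⇒ v = √(2L/(ρ·S·CL))
v = √(2 × 2.98×10^6 / (0.662 × 332 × 1.33)) = √20390 = 143 m/s

v = 143 m/s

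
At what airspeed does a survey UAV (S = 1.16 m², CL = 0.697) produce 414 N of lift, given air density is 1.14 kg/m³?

L = ½ρv²S·CL ⇒ v = √(2L/(ρ·S·CL))
v = √(2 × 414 / (1.14 × 1.16 × 0.697)) = √898.3 = 30 m/s

v = 30 m/s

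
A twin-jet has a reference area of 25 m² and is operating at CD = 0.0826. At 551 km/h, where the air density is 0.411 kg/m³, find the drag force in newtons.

D = 9940 N

Convert speed: v = 551 km/h ÷ 3.6 = 153.1 m/s.
D = ½ρv²S·CD = ½ × 0.411 × 153.1² × 25 × 0.0826 = 9940 N ≈ 9.94 kN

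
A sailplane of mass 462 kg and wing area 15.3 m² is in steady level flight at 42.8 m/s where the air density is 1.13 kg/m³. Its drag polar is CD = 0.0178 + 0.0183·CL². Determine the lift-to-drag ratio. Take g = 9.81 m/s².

L/D = 14.8

In steady level flight, lift balances weight: W = mg = 462 × 9.81 = 4532.2 N.
Dynamic pressure q = 0.5 × 1.13 × 42.8² = 1035 Pa.
Required CL = L/(qS) = 4532.2/(1035·15.3) = 0.2862.
CD = 0.0178 + 0.0183 × 0.2862² = 0.0193.
L/D = CL/CD = 0.2862 / 0.0193 = 14.8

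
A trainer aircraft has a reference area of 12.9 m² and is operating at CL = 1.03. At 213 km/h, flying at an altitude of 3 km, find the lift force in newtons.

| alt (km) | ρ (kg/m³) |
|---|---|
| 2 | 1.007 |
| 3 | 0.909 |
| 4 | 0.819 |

At 3 km, from the table: ρ = 0.909 kg/m³.
Convert speed: v = 213 km/h ÷ 3.6 = 59.17 m/s.
Dynamic pressure q = ½ρv² = ½ × 0.909 × 59.17² = 1591 Pa.
L = q·S·CL = 1591 × 12.9 × 1.03 = 21100 N ≈ 21.1 kN

L = 21100 N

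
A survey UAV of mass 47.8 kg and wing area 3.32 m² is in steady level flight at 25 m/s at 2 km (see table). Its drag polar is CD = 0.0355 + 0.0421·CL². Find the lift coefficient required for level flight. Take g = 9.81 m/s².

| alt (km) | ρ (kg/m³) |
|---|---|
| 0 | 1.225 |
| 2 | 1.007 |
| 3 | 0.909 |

At 2 km, from the table: ρ = 1.007 kg/m³.
In steady level flight, lift balances weight: W = mg = 47.8 × 9.81 = 468.92 N.
q = ½ρv² = ½ × 1.007 × 25² = 314.7 Pa.
Required CL = L/(qS) = 468.92/(314.7·3.32) = 0.4488.

CL = 0.449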